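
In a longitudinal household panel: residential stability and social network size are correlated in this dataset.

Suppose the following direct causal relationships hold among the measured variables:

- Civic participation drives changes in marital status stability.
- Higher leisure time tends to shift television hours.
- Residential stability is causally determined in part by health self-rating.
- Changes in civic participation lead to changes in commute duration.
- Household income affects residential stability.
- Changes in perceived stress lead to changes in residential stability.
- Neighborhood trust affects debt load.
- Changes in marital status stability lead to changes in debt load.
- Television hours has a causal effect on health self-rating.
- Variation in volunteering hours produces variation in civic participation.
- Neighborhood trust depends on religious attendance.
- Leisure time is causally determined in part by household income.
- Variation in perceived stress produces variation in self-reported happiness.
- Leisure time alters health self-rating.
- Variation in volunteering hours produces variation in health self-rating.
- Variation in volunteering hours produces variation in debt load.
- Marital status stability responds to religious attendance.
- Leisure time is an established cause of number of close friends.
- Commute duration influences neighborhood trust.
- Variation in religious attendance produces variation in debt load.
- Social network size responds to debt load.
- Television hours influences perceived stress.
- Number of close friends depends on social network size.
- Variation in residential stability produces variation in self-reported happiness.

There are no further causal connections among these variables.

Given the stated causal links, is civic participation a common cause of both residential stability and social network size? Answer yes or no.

no

Civic participation has no stated causal path to residential stability. A confounder must cause both variables, so civic participation does not qualify.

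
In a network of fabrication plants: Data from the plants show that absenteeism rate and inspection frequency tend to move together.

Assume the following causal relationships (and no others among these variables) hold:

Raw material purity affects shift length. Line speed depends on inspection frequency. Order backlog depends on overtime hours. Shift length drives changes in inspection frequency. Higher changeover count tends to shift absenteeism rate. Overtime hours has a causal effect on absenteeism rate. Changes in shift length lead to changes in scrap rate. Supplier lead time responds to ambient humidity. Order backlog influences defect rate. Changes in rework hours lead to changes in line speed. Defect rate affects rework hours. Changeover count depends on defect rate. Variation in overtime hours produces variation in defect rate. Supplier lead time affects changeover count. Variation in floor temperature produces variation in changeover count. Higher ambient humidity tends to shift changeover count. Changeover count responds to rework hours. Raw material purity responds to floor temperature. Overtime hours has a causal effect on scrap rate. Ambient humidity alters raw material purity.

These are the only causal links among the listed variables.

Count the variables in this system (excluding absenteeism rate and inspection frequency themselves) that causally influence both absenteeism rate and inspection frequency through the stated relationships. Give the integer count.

2

The common causes are: ambient humidity (to absenteeism rate via ambient humidity → changeover count → absenteeism rate; to inspection frequency via ambient humidity → raw material purity → shift length → inspection frequency); floor temperature (to absenteeism rate via floor temperature → changeover count → absenteeism rate; to inspection frequency via floor temperature → raw material purity → shift length → inspection frequency).
Every other variable lacks a causal path to at least one of absenteeism rate and inspection frequency.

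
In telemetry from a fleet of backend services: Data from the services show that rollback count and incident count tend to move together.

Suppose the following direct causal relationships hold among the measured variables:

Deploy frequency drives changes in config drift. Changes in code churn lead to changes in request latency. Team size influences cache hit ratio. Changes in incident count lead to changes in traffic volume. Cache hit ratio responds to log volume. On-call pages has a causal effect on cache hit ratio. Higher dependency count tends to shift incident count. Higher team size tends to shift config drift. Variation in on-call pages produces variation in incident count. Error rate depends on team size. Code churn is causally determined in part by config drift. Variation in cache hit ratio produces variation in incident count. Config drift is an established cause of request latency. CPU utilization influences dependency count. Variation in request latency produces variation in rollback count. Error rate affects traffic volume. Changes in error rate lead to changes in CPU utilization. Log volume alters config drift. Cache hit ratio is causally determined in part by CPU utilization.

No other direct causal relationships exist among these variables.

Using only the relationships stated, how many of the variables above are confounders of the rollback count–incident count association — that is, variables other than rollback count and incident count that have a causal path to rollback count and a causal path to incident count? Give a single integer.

2

The common causes are: log volume (to rollback count via log volume → config drift → request latency → rollback count; to incident count via log volume → cache hit ratio → incident count); team size (to rollback count via team size → config drift → request latency → rollback count; to incident count via team size → cache hit ratio → incident count).
Every other variable lacks a causal path to at least one of rollback count and incident count.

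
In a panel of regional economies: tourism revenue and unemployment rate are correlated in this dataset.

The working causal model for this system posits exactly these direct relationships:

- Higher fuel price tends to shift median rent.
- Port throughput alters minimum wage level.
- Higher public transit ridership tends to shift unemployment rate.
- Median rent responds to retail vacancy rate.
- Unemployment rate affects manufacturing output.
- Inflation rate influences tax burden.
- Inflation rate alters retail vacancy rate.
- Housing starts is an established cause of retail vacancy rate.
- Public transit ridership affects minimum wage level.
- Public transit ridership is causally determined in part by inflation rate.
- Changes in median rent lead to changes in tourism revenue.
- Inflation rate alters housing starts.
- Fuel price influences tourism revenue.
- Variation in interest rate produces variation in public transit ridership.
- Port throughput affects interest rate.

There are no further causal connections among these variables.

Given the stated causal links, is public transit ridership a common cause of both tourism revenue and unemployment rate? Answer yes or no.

Public transit ridership has no stated causal path to tourism revenue. A confounder must cause both variables, so public transit ridership does not qualify.

no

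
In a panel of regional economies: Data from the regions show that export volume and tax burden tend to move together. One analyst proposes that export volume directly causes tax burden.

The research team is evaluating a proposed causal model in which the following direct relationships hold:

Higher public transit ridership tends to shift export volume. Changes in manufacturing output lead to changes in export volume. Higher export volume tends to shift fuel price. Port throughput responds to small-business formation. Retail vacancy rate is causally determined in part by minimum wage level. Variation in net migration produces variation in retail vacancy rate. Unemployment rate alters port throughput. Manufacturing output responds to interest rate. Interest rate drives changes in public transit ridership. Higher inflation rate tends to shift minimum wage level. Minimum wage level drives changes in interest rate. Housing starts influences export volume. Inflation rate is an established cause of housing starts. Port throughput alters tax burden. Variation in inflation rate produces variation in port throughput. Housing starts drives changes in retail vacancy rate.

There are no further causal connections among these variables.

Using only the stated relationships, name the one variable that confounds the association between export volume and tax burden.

Inflation rate has a causal path to export volume (inflation rate → housing starts → export volume) and a separate causal path to tax burden (inflation rate → port throughput → tax burden), so it is a common cause of both.
No stated relationship gives export volume a causal route to tax burden, so the correlation is explained by the shared upstream cause rather than a direct effect.

inflation rate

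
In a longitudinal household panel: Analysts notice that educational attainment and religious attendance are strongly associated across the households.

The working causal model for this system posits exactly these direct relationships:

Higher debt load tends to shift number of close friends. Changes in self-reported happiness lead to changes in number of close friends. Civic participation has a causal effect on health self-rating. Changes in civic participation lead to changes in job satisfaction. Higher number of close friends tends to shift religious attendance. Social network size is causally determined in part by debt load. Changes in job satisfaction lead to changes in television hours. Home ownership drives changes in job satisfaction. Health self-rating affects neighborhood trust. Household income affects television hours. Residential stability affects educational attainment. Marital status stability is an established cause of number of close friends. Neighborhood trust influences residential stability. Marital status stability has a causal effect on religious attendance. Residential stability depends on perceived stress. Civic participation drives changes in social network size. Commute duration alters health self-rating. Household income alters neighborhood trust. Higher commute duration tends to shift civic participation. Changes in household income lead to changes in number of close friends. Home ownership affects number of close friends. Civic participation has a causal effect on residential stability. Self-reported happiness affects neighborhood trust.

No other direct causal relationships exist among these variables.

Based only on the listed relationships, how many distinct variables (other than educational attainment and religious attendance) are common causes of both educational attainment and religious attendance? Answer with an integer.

The common causes are: household income (to educational attainment via household income → neighborhood trust → residential stability → educational attainment; to religious attendance via household income → number of close friends → religious attendance); self-reported happiness (to educational attainment via self-reported happiness → neighborhood trust → residential stability → educational attainment; to religious attendance via self-reported happiness → number of close friends → religious attendance).
Every other variable lacks a causal path to at least one of educational attainment and religious attendance.

2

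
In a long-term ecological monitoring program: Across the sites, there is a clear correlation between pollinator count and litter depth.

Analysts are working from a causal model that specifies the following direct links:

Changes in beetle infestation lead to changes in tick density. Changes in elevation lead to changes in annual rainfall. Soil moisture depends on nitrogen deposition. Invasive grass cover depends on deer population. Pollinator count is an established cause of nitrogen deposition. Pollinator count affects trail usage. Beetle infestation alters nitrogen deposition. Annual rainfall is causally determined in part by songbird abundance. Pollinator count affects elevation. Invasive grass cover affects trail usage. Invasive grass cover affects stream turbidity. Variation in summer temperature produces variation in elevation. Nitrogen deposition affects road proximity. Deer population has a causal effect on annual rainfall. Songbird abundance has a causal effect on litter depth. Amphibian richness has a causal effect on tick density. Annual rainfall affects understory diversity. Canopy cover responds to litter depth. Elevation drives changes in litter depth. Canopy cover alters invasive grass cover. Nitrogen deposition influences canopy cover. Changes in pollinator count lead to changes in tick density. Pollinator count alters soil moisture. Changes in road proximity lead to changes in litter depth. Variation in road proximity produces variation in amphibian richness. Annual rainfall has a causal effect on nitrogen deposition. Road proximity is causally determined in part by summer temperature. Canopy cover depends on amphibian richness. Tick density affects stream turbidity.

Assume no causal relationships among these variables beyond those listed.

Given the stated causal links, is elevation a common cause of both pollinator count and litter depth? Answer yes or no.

no

Elevation has no stated causal path to pollinator count. A confounder must cause both variables, so elevation does not qualify.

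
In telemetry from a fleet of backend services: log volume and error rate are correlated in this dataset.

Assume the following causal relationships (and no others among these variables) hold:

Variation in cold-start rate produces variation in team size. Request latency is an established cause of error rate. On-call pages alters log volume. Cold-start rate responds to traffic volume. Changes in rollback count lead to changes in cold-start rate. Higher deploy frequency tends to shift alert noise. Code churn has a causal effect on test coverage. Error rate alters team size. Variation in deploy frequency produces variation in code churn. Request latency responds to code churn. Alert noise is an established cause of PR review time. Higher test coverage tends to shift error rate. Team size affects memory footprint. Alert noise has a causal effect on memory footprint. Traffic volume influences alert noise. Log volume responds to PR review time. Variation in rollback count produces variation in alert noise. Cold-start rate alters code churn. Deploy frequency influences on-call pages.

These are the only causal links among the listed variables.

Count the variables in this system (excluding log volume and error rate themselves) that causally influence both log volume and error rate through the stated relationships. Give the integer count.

3

The common causes are: deploy frequency (to log volume via deploy frequency → on-call pages → log volume; to error rate via deploy frequency → code churn → request latency → error rate); rollback count (to log volume via rollback count → alert noise → PR review time → log volume; to error rate via rollback count → cold-start rate → code churn → request latency → error rate); traffic volume (to log volume via traffic volume → alert noise → PR review time → log volume; to error rate via traffic volume → cold-start rate → code churn → request latency → error rate).
Every other variable lacks a causal path to at least one of log volume and error rate.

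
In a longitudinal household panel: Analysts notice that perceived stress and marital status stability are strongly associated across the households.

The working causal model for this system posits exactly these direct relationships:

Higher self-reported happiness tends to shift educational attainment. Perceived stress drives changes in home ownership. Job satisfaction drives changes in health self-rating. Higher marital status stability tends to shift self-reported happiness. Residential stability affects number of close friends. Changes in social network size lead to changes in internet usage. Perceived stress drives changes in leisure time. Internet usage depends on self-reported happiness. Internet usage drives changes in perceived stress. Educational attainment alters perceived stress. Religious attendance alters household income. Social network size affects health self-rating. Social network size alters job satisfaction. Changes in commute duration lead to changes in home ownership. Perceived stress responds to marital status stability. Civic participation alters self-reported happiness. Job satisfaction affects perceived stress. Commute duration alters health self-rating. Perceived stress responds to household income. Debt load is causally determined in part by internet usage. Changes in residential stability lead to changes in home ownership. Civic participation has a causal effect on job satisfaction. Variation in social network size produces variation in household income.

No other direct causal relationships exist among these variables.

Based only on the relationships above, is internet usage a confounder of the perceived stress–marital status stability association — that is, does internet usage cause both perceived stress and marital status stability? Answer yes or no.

no

Internet usage has no stated causal path to marital status stability. A confounder must cause both variables, so internet usage does not qualify.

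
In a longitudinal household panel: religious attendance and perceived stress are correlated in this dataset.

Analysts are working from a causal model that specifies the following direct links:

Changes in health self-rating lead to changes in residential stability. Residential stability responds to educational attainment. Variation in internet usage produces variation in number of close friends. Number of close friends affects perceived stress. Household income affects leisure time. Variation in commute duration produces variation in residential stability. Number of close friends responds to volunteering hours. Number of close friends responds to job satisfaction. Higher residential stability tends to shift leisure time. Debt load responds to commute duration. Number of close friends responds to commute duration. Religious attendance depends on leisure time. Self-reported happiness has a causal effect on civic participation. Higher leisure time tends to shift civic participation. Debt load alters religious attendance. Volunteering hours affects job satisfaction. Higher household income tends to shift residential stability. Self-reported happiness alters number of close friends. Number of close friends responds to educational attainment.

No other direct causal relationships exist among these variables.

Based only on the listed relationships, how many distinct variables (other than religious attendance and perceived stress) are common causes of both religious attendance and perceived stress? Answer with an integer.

2

The common causes are: commute duration (to religious attendance via commute duration → debt load → religious attendance; to perceived stress via commute duration → number of close friends → perceived stress); educational attainment (to religious attendance via educational attainment → residential stability → leisure time → religious attendance; to perceived stress via educational attainment → number of close friends → perceived stress).
Every other variable lacks a causal path to at least one of religious attendance and perceived stress.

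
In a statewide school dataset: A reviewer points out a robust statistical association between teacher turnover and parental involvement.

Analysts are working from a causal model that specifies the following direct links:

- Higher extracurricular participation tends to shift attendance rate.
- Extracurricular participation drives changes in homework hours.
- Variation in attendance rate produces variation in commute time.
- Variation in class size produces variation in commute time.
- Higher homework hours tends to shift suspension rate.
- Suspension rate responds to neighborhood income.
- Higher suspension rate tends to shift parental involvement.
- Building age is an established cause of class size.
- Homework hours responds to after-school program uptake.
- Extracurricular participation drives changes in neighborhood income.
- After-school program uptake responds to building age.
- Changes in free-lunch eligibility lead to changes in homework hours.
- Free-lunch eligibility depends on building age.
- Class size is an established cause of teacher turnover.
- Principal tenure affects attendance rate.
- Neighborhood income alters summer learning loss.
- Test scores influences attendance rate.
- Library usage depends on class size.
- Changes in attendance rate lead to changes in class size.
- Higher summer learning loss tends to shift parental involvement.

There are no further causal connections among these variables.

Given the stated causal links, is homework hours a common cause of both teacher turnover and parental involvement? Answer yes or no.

Homework hours has no stated causal path to teacher turnover. A confounder must cause both variables, so homework hours does not qualify.

no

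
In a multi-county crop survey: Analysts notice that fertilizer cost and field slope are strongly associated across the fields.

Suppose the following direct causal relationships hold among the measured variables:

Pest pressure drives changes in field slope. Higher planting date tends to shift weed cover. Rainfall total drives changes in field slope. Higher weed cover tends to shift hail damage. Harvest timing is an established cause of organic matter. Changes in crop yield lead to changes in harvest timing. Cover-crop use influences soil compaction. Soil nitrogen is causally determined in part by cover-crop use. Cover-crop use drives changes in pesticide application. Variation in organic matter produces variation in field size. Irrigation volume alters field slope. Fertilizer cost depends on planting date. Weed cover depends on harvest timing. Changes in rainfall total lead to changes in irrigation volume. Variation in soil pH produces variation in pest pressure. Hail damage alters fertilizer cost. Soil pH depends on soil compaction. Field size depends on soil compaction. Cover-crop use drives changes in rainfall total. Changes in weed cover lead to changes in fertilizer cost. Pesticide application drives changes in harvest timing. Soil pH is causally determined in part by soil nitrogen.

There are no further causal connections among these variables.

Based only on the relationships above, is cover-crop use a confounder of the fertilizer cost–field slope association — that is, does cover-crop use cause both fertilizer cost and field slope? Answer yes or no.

yes

Cover-crop use has a causal path to fertilizer cost (cover-crop use → pesticide application → harvest timing → weed cover → fertilizer cost) and to field slope (cover-crop use → rainfall total → field slope), so it is a common cause of both — a confounder.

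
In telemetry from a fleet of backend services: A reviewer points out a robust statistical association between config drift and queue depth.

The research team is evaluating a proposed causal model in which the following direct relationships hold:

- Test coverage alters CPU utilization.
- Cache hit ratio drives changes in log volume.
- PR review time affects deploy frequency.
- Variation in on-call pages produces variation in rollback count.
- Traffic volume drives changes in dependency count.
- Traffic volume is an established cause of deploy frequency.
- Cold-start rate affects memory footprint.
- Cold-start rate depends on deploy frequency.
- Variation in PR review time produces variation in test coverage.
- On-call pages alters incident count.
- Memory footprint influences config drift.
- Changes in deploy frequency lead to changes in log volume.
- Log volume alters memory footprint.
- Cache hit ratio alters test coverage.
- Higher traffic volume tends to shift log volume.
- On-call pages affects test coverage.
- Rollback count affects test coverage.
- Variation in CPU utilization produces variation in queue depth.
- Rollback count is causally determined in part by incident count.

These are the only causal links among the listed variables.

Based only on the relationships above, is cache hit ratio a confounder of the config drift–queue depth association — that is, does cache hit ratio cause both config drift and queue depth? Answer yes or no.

Cache hit ratio has a causal path to config drift (cache hit ratio → log volume → memory footprint → config drift) and to queue depth (cache hit ratio → test coverage → CPU utilization → queue depth), so it is a common cause of both — a confounder.

yes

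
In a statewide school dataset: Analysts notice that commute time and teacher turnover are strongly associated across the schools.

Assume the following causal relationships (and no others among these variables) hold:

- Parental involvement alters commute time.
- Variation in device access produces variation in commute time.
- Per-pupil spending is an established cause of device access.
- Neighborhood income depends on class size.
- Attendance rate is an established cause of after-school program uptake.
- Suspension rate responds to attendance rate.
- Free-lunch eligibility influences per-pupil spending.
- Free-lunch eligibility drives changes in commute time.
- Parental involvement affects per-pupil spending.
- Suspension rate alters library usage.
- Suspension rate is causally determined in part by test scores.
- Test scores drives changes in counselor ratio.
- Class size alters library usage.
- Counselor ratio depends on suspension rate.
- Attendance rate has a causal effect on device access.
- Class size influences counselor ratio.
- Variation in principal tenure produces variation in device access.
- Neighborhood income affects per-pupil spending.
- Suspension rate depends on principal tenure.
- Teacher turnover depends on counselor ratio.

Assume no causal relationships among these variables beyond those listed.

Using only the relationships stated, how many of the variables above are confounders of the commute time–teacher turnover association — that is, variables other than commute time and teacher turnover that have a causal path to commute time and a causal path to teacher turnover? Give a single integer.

The common causes are: attendance rate (to commute time via attendance rate → device access → commute time; to teacher turnover via attendance rate → suspension rate → counselor ratio → teacher turnover); class size (to commute time via class size → neighborhood income → per-pupil spending → device access → commute time; to teacher turnover via class size → counselor ratio → teacher turnover); principal tenure (to commute time via principal tenure → device access → commute time; to teacher turnover via principal tenure → suspension rate → counselor ratio → teacher turnover).
Every other variable lacks a causal path to at least one of commute time and teacher turnover.

3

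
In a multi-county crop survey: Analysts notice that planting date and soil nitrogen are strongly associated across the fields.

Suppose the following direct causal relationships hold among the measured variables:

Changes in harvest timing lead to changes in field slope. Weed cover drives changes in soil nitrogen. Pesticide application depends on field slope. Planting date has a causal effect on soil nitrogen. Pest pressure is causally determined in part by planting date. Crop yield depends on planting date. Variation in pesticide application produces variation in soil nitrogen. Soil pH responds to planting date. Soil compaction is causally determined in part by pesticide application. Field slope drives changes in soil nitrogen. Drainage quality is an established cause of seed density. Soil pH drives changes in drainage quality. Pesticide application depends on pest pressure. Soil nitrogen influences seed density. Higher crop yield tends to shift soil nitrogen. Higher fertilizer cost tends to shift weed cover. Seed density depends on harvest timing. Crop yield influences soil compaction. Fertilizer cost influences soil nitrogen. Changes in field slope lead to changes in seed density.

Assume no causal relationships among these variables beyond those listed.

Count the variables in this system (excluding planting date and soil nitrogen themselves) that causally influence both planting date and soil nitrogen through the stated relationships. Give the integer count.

No listed variable has a causal path to both planting date and soil nitrogen, so there are no common causes.

0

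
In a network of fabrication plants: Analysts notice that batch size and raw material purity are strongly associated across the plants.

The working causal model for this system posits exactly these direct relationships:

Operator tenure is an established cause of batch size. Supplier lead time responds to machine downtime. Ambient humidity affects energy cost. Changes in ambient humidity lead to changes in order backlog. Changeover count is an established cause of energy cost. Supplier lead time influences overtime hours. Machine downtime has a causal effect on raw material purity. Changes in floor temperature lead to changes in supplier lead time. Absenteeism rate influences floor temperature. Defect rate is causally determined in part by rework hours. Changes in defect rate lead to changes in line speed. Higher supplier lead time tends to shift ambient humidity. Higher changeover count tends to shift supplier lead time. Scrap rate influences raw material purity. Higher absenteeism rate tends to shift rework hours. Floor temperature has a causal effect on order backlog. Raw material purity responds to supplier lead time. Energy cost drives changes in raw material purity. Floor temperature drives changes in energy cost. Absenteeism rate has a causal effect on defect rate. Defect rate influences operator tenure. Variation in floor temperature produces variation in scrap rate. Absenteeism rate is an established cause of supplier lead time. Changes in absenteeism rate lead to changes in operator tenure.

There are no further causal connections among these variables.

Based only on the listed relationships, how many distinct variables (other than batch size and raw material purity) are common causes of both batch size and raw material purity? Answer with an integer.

1

The common causes are: absenteeism rate (to batch size via absenteeism rate → operator tenure → batch size; to raw material purity via absenteeism rate → supplier lead time → raw material purity).
Every other variable lacks a causal path to at least one of batch size and raw material purity.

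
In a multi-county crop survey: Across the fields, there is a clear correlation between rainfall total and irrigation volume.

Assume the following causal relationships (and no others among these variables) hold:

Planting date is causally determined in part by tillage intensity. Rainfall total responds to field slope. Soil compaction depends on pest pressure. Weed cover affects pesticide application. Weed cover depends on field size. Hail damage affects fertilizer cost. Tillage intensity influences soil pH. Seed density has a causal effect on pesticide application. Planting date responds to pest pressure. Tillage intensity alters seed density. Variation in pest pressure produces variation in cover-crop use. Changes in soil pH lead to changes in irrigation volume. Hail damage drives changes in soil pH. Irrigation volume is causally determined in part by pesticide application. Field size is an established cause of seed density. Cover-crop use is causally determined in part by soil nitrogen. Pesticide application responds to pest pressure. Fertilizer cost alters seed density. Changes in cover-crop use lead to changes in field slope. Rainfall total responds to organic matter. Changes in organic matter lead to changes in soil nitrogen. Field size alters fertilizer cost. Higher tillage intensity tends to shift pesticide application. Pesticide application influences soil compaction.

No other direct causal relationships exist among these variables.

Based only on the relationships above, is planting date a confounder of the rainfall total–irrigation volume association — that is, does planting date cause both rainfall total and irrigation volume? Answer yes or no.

no

Planting date has no stated causal path to either rainfall total or irrigation volume. A confounder must cause both variables, so planting date does not qualify.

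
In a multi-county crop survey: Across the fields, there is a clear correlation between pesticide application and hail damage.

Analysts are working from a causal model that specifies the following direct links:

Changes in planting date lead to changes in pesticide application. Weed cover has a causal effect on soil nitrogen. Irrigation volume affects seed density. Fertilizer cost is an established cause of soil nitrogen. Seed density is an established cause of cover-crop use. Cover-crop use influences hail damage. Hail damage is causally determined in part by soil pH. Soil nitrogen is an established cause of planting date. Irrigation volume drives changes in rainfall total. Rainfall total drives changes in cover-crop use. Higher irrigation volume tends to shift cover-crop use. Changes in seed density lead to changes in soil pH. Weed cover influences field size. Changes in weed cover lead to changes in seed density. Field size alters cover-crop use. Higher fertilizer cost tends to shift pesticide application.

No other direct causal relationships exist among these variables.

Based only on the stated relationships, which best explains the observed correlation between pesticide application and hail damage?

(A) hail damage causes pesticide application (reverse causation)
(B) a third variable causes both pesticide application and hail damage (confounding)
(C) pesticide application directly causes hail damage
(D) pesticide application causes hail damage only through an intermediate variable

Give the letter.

B

Weed cover causes pesticide application (weed cover → soil nitrogen → planting date → pesticide application) and hail damage (weed cover → field size → cover-crop use → hail damage) — a common cause creating the correlation.
There is no stated path from pesticide application to hail damage or from hail damage to pesticide application, so neither direct nor reverse causation applies.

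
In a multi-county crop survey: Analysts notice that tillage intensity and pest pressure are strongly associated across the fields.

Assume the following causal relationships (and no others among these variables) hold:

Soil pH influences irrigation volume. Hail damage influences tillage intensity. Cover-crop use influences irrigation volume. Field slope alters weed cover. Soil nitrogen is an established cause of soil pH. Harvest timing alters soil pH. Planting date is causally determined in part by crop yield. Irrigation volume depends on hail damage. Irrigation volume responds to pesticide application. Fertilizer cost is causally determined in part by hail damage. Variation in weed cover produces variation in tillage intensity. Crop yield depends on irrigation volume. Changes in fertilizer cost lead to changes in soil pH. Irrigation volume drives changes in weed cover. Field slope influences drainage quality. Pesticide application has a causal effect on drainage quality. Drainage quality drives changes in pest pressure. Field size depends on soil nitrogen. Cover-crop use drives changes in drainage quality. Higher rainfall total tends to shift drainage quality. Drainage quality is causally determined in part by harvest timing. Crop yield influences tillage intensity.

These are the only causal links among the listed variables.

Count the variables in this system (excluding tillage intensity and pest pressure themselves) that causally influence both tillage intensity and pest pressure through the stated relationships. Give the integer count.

4

The common causes are: cover-crop use (to tillage intensity via cover-crop use → irrigation volume → crop yield → tillage intensity; to pest pressure via cover-crop use → drainage quality → pest pressure); field slope (to tillage intensity via field slope → weed cover → tillage intensity; to pest pressure via field slope → drainage quality → pest pressure); harvest timing (to tillage intensity via harvest timing → soil pH → irrigation volume → crop yield → tillage intensity; to pest pressure via harvest timing → drainage quality → pest pressure); pesticide application (to tillage intensity via pesticide application → irrigation volume → crop yield → tillage intensity; to pest pressure via pesticide application → drainage quality → pest pressure).
Every other variable lacks a causal path to at least one of tillage intensity and pest pressure.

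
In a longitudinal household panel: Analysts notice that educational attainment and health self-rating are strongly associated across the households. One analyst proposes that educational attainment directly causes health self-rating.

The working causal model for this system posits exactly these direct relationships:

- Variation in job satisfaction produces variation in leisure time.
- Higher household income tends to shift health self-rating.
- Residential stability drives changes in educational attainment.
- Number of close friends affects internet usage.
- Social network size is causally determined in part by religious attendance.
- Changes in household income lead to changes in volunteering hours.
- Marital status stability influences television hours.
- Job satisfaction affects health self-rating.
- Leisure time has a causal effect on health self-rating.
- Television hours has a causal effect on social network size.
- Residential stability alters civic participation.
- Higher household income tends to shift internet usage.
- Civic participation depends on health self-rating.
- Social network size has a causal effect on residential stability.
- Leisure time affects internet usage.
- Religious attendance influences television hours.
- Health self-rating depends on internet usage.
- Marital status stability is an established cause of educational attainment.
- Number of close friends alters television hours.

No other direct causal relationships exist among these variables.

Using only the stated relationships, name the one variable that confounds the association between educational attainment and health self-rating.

Number of close friends has a causal path to educational attainment (number of close friends → television hours → social network size → residential stability → educational attainment) and a separate causal path to health self-rating (number of close friends → internet usage → health self-rating), so it is a common cause of both.
No stated relationship gives educational attainment a causal route to health self-rating, so the correlation is explained by the shared upstream cause rather than a direct effect.

number of close friends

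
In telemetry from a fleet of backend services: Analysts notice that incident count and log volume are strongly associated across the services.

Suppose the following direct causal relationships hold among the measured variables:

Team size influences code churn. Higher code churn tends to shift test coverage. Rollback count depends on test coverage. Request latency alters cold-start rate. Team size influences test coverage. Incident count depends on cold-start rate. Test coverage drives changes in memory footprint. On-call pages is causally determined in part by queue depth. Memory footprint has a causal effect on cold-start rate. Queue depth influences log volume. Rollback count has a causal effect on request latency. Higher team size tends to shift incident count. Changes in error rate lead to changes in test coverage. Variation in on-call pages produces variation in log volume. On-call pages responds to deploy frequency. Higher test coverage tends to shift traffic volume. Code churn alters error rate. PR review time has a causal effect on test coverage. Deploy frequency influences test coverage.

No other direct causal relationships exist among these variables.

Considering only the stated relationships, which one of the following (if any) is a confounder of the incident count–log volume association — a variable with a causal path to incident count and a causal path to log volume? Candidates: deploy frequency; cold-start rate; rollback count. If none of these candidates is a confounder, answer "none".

deploy frequency

Deploy frequency causes incident count (deploy frequency → test coverage → memory footprint → cold-start rate → incident count) and also causes log volume (deploy frequency → on-call pages → log volume); it is a common cause of both.
Each of the other candidates lacks a causal path to at least one of incident count and log volume, so they do not confound the relationship.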